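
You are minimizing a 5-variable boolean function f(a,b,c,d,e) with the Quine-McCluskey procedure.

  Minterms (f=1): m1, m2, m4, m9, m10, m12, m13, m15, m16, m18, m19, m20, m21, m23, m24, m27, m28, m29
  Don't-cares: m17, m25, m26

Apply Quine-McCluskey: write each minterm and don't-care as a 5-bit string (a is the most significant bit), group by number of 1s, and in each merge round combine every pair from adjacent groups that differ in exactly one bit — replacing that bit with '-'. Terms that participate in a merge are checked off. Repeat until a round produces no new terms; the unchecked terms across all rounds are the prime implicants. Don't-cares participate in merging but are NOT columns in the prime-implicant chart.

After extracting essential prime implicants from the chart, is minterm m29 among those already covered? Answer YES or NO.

size-2^0 implicants → 00001(✓)  00010(✓)  00100(✓)  01001(✓)  01010(✓)  01100(✓)  01101(✓)  01111(✓)  10000(✓)  10001(✓)  10010(✓)  10011(✓)  10100(✓)  10101(✓)  10111(✓)  11000(✓)  11001(✓)  11010(✓)  11011(✓)  11100(✓)  11101(✓)
size-2^1 implicants → -0001(✓)  -0010(✓)  -0100(✓)  -1001(✓)  -1010(✓)  -1100(✓)  -1101(✓)  0-001(✓)  0-010(✓)  0-100(✓)  01-01(✓)  011-1  0110-(✓)  1-000(✓)  1-001(✓)  1-010(✓)  1-011(✓)  1-100(✓)  1-101(✓)  10-00(✓)  10-01(✓)  10-11(✓)  100-0(✓)  100-1(✓)  1000-(✓)  1001-(✓)  101-1(✓)  1010-(✓)  11-00(✓)  11-01(✓)  110-0(✓)  110-1(✓)  1100-(✓)  1101-(✓)  1110-(✓)
size-2^2 implicants → --001  --010  --100  -1-01  -110-  1--00(✓)  1--01(✓)  1-0-0(✓)  1-0-1(✓)  1-00-(✓)  1-01-(✓)  1-10-(✓)  10--1  10-0-(✓)  100--(✓)  11-0-(✓)  110--(✓)
size-2^3 implicants → 1--0-  1-0--
Unchecked terms (primes): --001, --010, --100, -1-01, -110-, 011-1, 1--0-, 1-0--, 10--1
Minterm coverage:
  m1 ⊆ --001 [E]
  m2 ⊆ --010 [E]
  m4 ⊆ --100 [E]
  m9 ⊆ --001,-1-01
  m10 ⊆ --010 [E]
  m12 ⊆ --100,-110-
  m13 ⊆ -1-01,-110-,011-1
  m15 ⊆ 011-1 [E]
  m16 ⊆ 1--0-,1-0--
  m18 ⊆ --010,1-0--
  m19 ⊆ 1-0--,10--1
  m20 ⊆ --100,1--0-
  m21 ⊆ 1--0-,10--1
  m23 ⊆ 10--1 [E]
  m24 ⊆ 1--0-,1-0--
  m27 ⊆ 1-0-- [E]
  m28 ⊆ --100,-110-,1--0-
  m29 ⊆ -1-01,-110-,1--0-
E = {--001, --010, --100, 011-1, 1-0--, 10--1}

NO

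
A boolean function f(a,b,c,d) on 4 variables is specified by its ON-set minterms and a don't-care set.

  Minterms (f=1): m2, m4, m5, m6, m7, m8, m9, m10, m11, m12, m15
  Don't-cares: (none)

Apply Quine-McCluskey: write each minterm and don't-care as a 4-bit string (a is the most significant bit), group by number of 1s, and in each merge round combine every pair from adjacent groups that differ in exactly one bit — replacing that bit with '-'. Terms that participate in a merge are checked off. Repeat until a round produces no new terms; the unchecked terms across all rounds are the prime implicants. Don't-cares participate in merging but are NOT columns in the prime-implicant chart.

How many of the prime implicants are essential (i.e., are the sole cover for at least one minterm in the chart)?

2

size-2^0 implicants → 0010(✓)  0100(✓)  0101(✓)  0110(✓)  0111(✓)  1000(✓)  1001(✓)  1010(✓)  1011(✓)  1100(✓)  1111(✓)
size-2^1 implicants → -010  -100  -111  0-10  01-0(✓)  01-1(✓)  010-(✓)  011-(✓)  1-00  1-11  10-0(✓)  10-1(✓)  100-(✓)  101-(✓)
size-2^2 implicants → 01--  10--
Unchecked terms (primes): -010, -100, -111, 0-10, 01--, 1-00, 1-11, 10--
Minterm coverage:
  m2 ⊆ -010,0-10
  m4 ⊆ -100,01--
  m5 ⊆ 01-- [E]
  m6 ⊆ 0-10,01--
  m7 ⊆ -111,01--
  m8 ⊆ 1-00,10--
  m9 ⊆ 10-- [E]
  m10 ⊆ -010,10--
  m11 ⊆ 1-11,10--
  m12 ⊆ -100,1-00
  m15 ⊆ -111,1-11
E = {01--, 10--}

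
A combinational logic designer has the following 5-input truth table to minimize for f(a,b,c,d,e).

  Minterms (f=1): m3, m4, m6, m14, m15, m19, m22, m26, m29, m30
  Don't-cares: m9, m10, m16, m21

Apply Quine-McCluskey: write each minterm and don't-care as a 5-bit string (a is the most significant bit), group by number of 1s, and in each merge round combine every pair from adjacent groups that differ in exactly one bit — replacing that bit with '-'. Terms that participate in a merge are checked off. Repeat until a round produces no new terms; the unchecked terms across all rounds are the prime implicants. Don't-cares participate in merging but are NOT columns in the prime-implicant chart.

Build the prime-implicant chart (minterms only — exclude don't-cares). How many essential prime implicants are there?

6

Round 0: 00011✓ 00100✓ 00110✓ 01001 01010✓ 01110✓ 01111✓ 10000 10011✓ 10101✓ 10110✓ 11010✓ 11101✓ 11110✓
Round 1: -0011 -0110✓ -1010✓ -1110✓ 0-110✓ 001-0 01-10✓ 0111- 1-101 1-110✓ 11-10✓
Round 2: --110 -1-10
PIs = {--110, -0011, -1-10, 001-0, 01001, 0111-, 1-101, 10000}
Coverage chart:
  m3: -0011 ←essential
  m4: 001-0 ←essential
  m6: --110,001-0
  m14: --110,-1-10,0111-
  m15: 0111- ←essential
  m19: -0011 ←essential
  m22: --110 ←essential
  m26: -1-10 ←essential
  m29: 1-101 ←essential
  m30: --110,-1-10
Essential: --110, -0011, -1-10, 001-0, 0111-, 1-101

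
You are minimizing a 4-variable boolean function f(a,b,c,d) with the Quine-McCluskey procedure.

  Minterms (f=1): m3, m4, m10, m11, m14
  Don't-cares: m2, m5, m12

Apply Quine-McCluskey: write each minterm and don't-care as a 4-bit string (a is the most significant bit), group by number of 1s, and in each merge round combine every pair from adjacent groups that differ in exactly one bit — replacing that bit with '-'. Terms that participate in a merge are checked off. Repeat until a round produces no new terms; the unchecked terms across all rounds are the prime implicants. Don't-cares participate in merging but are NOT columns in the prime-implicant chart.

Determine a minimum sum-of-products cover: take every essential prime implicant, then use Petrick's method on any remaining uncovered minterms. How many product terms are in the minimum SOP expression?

3

[col 0] 0010*, 0011*, 0100*, 0101*, 1010*, 1011*, 1100*, 1110*
[col 1] -010*, -011*, -100, 001-*, 010-, 1-10, 101-*, 11-0
[col 2] -01-
Prime implicants: -01-, -100, 010-, 1-10, 11-0
PI chart (minterm → PIs covering it):
  3 | -01-  (sole → essential)
  4 | -100,010-
  10 | -01-,1-10
  11 | -01-  (sole → essential)
  14 | 1-10,11-0
Essential prime implicants: -01-
Petrick residual → -100, 1-10
Minimum SOP uses 3 PIs: b'c + bc'd' + acd'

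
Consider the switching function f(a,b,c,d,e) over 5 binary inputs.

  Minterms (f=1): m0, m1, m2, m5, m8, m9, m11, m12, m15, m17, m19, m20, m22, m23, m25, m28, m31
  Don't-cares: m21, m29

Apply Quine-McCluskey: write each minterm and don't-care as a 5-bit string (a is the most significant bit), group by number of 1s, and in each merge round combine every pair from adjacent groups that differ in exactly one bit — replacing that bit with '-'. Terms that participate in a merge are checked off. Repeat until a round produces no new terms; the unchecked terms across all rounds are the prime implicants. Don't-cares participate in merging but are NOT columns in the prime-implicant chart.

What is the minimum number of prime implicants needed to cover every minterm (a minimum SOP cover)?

9

[col 0] 00000*, 00001*, 00010*, 00101*, 01000*, 01001*, 01011*, 01100*, 01111*, 10001*, 10011*, 10100*, 10101*, 10110*, 10111*, 11001*, 11100*, 11101*, 11111*
[col 1] -0001*, -0101*, -1001*, -1100, -1111, 0-000*, 0-001*, 00-01*, 000-0, 0000-*, 01-00, 01-11, 010-1, 0100-*, 1-001*, 1-100*, 1-101*, 1-111*, 10-01*, 10-11*, 100-1*, 101-0*, 101-1*, 1010-*, 1011-*, 11-01*, 111-1*, 1110-*
[col 2] --001, -0-01, 0-00-, 1--01, 1-1-1, 1-10-, 10--1, 101--
Prime implicants: --001, -0-01, -1100, -1111, 0-00-, 000-0, 01-00, 01-11, 010-1, 1--01, 1-1-1, 1-10-, 10--1, 101--
PI chart (minterm → PIs covering it):
  0 | 0-00-,000-0
  1 | --001,-0-01,0-00-
  2 | 000-0  (sole → essential)
  5 | -0-01  (sole → essential)
  8 | 0-00-,01-00
  9 | --001,0-00-,010-1
  11 | 01-11,010-1
  12 | -1100,01-00
  15 | -1111,01-11
  17 | --001,-0-01,1--01,10--1
  19 | 10--1  (sole → essential)
  20 | 1-10-,101--
  22 | 101--  (sole → essential)
  23 | 1-1-1,10--1,101--
  25 | --001,1--01
  28 | -1100,1-10-
  31 | -1111,1-1-1
Essential prime implicants: -0-01, 000-0, 10--1, 101--
Petrick residual → --001, -1100, -1111, 0-00-, 01-11
Minimum SOP uses 9 PIs: c'd'e + b'd'e + bcd'e' + bcde + a'c'd' + a'b'c'e' + a'bde + ab'e + ab'c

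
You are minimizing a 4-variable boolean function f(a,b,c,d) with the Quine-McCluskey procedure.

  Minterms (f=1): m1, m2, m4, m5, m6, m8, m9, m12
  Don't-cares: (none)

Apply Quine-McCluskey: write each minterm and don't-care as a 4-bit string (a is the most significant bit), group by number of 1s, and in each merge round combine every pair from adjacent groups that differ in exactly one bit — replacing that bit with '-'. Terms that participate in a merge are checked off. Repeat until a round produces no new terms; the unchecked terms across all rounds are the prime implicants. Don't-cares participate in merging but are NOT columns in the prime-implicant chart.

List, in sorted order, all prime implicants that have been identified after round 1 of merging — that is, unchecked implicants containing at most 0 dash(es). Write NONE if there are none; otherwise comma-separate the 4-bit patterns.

[col 0] 0001*, 0010*, 0100*, 0101*, 0110*, 1000*, 1001*, 1100*
[col 1] -001, -100, 0-01, 0-10, 01-0, 010-, 1-00, 100-
Prime implicants: -001, -100, 0-01, 0-10, 01-0, 010-, 1-00, 100-

NONE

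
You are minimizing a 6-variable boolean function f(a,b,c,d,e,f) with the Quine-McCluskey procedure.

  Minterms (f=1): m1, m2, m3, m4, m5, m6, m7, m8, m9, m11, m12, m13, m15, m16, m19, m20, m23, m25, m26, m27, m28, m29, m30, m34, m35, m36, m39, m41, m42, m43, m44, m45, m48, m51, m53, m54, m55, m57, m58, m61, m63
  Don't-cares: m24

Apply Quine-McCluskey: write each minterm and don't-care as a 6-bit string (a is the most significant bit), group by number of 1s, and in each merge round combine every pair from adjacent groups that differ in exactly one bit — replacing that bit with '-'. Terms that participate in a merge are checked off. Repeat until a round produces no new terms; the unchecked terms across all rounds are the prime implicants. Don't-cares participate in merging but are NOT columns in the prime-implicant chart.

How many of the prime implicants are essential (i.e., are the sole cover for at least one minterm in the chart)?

[col 0] 000001*, 000010*, 000011*, 000100*, 000101*, 000110*, 000111*, 001000*, 001001*, 001011*, 001100*, 001101*, 001111*, 010000*, 010011*, 010100*, 010111*, 011000*, 011001*, 011010*, 011011*, 011100*, 011101*, 011110*, 100010*, 100011*, 100100*, 100111*, 101001*, 101010*, 101011*, 101100*, 101101*, 110000*, 110011*, 110101*, 110110*, 110111*, 111001*, 111010*, 111101*, 111111*
[col 1] -00010*, -00011*, -00100*, -00111*, -01001*, -01011*, -01100*, -01101*, -10000, -10011*, -10111*, -11001*, -11010, -11101*, 0-0011*, 0-0100*, 0-0111*, 0-1000*, 0-1001*, 0-1011*, 0-1100*, 0-1101*, 00-001*, 00-011*, 00-100*, 00-101*, 00-111*, 000-01*, 000-10*, 000-11*, 0000-1*, 00001-*, 0001-0*, 0001-1*, 00010-*, 00011-*, 001-00*, 001-01*, 001-11*, 0010-1*, 00100-*, 0011-1*, 00110-*, 01-000*, 01-011*, 01-100*, 010-00*, 010-11*, 011-00*, 011-01*, 011-10*, 0110-0*, 0110-1*, 01100-*, 01101-*, 0111-0*, 01110-*, 1-0011*, 1-0111*, 1-1001*, 1-1010, 1-1101*, 10-010*, 10-011*, 10-100*, 100-11*, 10001-*, 101-01*, 1010-1*, 10101-*, 10110-*, 11-101*, 11-111*, 110-11*, 1101-1*, 11011-, 111-01*, 1111-1*
[col 2] --0011*, --0111*, --1001*, --1101*, -0-011, -0-100, -00-11*, -0001-, -01-01*, -010-1, -0110-, -10-11*, -11-01*, 0--011, 0--100, 0-0-11*, 0-1-00*, 0-1-01*, 0-10-1, 0-100-*, 0-110-*, 00--01*, 00--11*, 00-0-1*, 00-1-1*, 00-10-, 000--1*, 000-1-, 0001--, 001--1*, 001-0-*, 01--00, 011--0, 011-0-*, 0110--, 1-0-11*, 1-1-01*, 10-01-, 11-1-1
[col 3] --0-11, --1-01, 0-1-0-, 00---1
Prime implicants: --0-11, --1-01, -0-011, -0-100, -0001-, -010-1, -0110-, -10000, -11010, 0--011, 0--100, 0-1-0-, 0-10-1, 00---1, 00-10-, 000-1-, 0001--, 01--00, 011--0, 0110--, 1-1010, 10-01-, 11-1-1, 11011-
PI chart (minterm → PIs covering it):
  1 | 00---1  (sole → essential)
  2 | -0001-,000-1-
  3 | --0-11,-0-011,-0001-,0--011,00---1,000-1-
  4 | -0-100,0--100,00-10-,0001--
  5 | 00---1,00-10-,0001--
  6 | 000-1-,0001--
  7 | --0-11,00---1,000-1-,0001--
  8 | 0-1-0-  (sole → essential)
  9 | --1-01,-010-1,0-1-0-,0-10-1,00---1
  11 | -0-011,-010-1,0--011,0-10-1,00---1
  12 | -0-100,-0110-,0--100,0-1-0-,00-10-
  13 | --1-01,-0110-,0-1-0-,00---1,00-10-
  15 | 00---1  (sole → essential)
  16 | -10000,01--00
  19 | --0-11,0--011
  20 | 0--100,01--00
  23 | --0-11  (sole → essential)
  25 | --1-01,0-1-0-,0-10-1,0110--
  26 | -11010,011--0,0110--
  27 | 0--011,0-10-1,0110--
  28 | 0--100,0-1-0-,01--00,011--0
  29 | --1-01,0-1-0-
  30 | 011--0  (sole → essential)
  34 | -0001-,10-01-
  35 | --0-11,-0-011,-0001-,10-01-
  36 | -0-100  (sole → essential)
  39 | --0-11  (sole → essential)
  41 | --1-01,-010-1
  42 | 1-1010,10-01-
  43 | -0-011,-010-1,10-01-
  44 | -0-100,-0110-
  45 | --1-01,-0110-
  48 | -10000  (sole → essential)
  51 | --0-11  (sole → essential)
  53 | 11-1-1  (sole → essential)
  54 | 11011-  (sole → essential)
  55 | --0-11,11-1-1,11011-
  57 | --1-01  (sole → essential)
  58 | -11010,1-1010
  61 | --1-01,11-1-1
  63 | 11-1-1  (sole → essential)
Essential prime implicants: --0-11, --1-01, -0-100, -10000, 0-1-0-, 00---1, 011--0, 11-1-1, 11011-

9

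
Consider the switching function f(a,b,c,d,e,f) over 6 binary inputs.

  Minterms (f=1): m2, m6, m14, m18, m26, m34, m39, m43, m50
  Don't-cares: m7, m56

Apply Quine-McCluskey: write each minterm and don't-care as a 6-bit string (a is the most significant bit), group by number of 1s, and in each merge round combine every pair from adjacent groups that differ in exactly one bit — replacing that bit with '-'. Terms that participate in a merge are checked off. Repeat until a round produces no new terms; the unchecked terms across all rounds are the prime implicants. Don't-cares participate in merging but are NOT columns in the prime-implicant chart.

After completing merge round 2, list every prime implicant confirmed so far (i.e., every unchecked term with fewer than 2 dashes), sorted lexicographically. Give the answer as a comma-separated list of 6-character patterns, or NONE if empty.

Round 0: 000010✓ 000110✓ 000111✓ 001110✓ 010010✓ 011010✓ 100010✓ 100111✓ 101011 110010✓ 111000
Round 1: -00010✓ -00111 -10010✓ 0-0010✓ 00-110 000-10 00011- 01-010 1-0010✓
Round 2: --0010
PIs = {--0010, -00111, 00-110, 000-10, 00011-, 01-010, 101011, 111000}

-00111, 00-110, 000-10, 00011-, 01-010, 101011, 111000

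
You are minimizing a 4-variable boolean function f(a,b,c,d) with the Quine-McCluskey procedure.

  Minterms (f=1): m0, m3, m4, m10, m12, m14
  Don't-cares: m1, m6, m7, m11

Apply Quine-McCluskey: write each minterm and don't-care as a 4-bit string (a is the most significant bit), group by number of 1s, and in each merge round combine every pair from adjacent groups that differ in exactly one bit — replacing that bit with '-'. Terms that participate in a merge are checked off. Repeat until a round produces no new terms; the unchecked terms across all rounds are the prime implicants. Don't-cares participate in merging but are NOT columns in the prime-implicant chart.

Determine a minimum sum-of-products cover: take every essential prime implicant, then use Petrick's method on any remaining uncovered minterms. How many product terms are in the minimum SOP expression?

4

Round 0: 0000✓ 0001✓ 0011✓ 0100✓ 0110✓ 0111✓ 1010✓ 1011✓ 1100✓ 1110✓
Round 1: -011 -100✓ -110✓ 0-00 0-11 00-1 000- 01-0✓ 011- 1-10 101- 11-0✓
Round 2: -1-0
PIs = {-011, -1-0, 0-00, 0-11, 00-1, 000-, 011-, 1-10, 101-}
Coverage chart:
  m0: 0-00,000-
  m3: -011,0-11,00-1
  m4: -1-0,0-00
  m10: 1-10,101-
  m12: -1-0 ←essential
  m14: -1-0,1-10
Essential: -1-0
Petrick residual → -011, 0-00, 1-10
Min cover (4 terms): b'cd + bd' + a'c'd' + acd'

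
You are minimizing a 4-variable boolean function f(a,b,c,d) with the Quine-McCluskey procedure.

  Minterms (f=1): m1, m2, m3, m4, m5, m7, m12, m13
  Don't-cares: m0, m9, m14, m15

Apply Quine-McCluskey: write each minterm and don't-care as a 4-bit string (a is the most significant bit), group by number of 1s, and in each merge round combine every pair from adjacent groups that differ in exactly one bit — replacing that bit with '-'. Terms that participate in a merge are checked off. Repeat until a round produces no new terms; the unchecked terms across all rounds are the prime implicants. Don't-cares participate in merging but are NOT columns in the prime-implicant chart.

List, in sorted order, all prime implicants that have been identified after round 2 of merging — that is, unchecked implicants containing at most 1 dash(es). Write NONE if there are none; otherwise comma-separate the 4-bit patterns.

NONE

[col 0] 0000*, 0001*, 0010*, 0011*, 0100*, 0101*, 0111*, 1001*, 1100*, 1101*, 1110*, 1111*
[col 1] -001*, -100*, -101*, -111*, 0-00*, 0-01*, 0-11*, 00-0*, 00-1*, 000-*, 001-*, 01-1*, 010-*, 1-01*, 11-0*, 11-1*, 110-*, 111-*
[col 2] --01, -1-1, -10-, 0--1, 0-0-, 00--, 11--
Prime implicants: --01, -1-1, -10-, 0--1, 0-0-, 00--, 11--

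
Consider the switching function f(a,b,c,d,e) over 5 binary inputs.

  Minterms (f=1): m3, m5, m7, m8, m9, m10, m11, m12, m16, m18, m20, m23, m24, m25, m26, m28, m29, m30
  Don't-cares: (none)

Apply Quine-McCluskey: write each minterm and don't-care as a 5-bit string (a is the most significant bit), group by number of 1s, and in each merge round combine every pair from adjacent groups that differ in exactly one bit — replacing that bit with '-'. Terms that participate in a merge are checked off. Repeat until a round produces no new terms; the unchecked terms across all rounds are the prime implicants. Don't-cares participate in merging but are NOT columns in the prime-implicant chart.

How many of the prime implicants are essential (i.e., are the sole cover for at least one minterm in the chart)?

size-2^0 implicants → 00011(✓)  00101(✓)  00111(✓)  01000(✓)  01001(✓)  01010(✓)  01011(✓)  01100(✓)  10000(✓)  10010(✓)  10100(✓)  10111(✓)  11000(✓)  11001(✓)  11010(✓)  11100(✓)  11101(✓)  11110(✓)
size-2^1 implicants → -0111  -1000(✓)  -1001(✓)  -1010(✓)  -1100(✓)  0-011  00-11  001-1  01-00(✓)  010-0(✓)  010-1(✓)  0100-(✓)  0101-(✓)  1-000(✓)  1-010(✓)  1-100(✓)  10-00(✓)  100-0(✓)  11-00(✓)  11-01(✓)  11-10(✓)  110-0(✓)  1100-(✓)  111-0(✓)  1110-(✓)
size-2^2 implicants → -1-00  -10-0  -100-  010--  1--00  1-0-0  11--0  11-0-
Unchecked terms (primes): -0111, -1-00, -10-0, -100-, 0-011, 00-11, 001-1, 010--, 1--00, 1-0-0, 11--0, 11-0-
Minterm coverage:
  m3 ⊆ 0-011,00-11
  m5 ⊆ 001-1 [E]
  m7 ⊆ -0111,00-11,001-1
  m8 ⊆ -1-00,-10-0,-100-,010--
  m9 ⊆ -100-,010--
  m10 ⊆ -10-0,010--
  m11 ⊆ 0-011,010--
  m12 ⊆ -1-00 [E]
  m16 ⊆ 1--00,1-0-0
  m18 ⊆ 1-0-0 [E]
  m20 ⊆ 1--00 [E]
  m23 ⊆ -0111 [E]
  m24 ⊆ -1-00,-10-0,-100-,1--00,1-0-0,11--0,11-0-
  m25 ⊆ -100-,11-0-
  m26 ⊆ -10-0,1-0-0,11--0
  m28 ⊆ -1-00,1--00,11--0,11-0-
  m29 ⊆ 11-0- [E]
  m30 ⊆ 11--0 [E]
E = {-0111, -1-00, 001-1, 1--00, 1-0-0, 11--0, 11-0-}

7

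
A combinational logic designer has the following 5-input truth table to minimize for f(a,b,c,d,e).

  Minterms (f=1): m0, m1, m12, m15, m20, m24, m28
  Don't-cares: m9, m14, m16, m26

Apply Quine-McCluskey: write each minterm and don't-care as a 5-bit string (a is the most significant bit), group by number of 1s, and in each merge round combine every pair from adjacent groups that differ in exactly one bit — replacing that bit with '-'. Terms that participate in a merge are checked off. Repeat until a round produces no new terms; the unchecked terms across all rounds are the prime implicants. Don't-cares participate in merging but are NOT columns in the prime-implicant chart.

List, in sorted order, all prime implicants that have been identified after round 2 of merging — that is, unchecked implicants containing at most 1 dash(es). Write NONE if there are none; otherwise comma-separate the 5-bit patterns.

-0000, -1100, 0-001, 0000-, 011-0, 0111-, 110-0

[col 0] 00000*, 00001*, 01001*, 01100*, 01110*, 01111*, 10000*, 10100*, 11000*, 11010*, 11100*
[col 1] -0000, -1100, 0-001, 0000-, 011-0, 0111-, 1-000*, 1-100*, 10-00*, 11-00*, 110-0
[col 2] 1--00
Prime implicants: -0000, -1100, 0-001, 0000-, 011-0, 0111-, 1--00, 110-0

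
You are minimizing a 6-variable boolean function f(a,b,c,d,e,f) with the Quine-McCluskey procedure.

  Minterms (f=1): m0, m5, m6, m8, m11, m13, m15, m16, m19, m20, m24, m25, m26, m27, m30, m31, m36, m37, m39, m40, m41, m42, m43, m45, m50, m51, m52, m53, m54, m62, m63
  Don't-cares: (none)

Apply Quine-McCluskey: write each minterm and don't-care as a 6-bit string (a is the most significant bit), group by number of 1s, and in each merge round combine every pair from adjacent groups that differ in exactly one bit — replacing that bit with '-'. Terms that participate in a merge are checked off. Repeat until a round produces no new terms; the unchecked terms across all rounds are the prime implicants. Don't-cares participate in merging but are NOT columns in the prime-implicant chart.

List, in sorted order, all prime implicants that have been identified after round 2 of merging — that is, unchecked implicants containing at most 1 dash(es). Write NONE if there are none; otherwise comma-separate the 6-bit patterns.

-01000, -01011, -10011, -10100, 000110, 0011-1, 01-011, 010-00, 1001-1, 101-01, 11-110, 110-10, 11001-, 1101-0

Round 0: 000000✓ 000101✓ 000110 001000✓ 001011✓ 001101✓ 001111✓ 010000✓ 010011✓ 010100✓ 011000✓ 011001✓ 011010✓ 011011✓ 011110✓ 011111✓ 100100✓ 100101✓ 100111✓ 101000✓ 101001✓ 101010✓ 101011✓ 101101✓ 110010✓ 110011✓ 110100✓ 110101✓ 110110✓ 111110✓ 111111✓
Round 1: -00101✓ -01000 -01011 -01101✓ -10011 -10100 -11110✓ -11111✓ 0-0000✓ 0-1000✓ 0-1011✓ 0-1111✓ 00-000✓ 00-101✓ 001-11✓ 0011-1 01-000✓ 01-011 010-00 011-10✓ 011-11✓ 0110-0✓ 0110-1✓ 01100-✓ 01101-✓ 01111-✓ 1-0100✓ 1-0101✓ 10-101✓ 1001-1 10010-✓ 101-01 1010-0✓ 1010-1✓ 10100-✓ 10101-✓ 11-110 110-10 11001- 1101-0 11010-✓ 11111-✓
Round 2: -0-101 -1111- 0--000 0-1-11 011-1- 0110-- 1-010- 1010--
PIs = {-0-101, -01000, -01011, -10011, -10100, -1111-, 0--000, 0-1-11, 000110, 0011-1, 01-011, 010-00, 011-1-, 0110--, 1-010-, 1001-1, 101-01, 1010--, 11-110, 110-10, 11001-, 1101-0}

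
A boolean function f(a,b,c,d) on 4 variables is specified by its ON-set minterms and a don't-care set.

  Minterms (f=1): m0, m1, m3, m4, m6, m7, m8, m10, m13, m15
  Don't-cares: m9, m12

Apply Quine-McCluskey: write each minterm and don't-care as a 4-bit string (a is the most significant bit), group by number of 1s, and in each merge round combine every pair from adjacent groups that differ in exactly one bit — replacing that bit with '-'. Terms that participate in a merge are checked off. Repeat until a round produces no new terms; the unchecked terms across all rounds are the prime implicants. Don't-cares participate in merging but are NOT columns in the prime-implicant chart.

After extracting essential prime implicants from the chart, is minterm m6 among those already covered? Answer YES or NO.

NO

size-2^0 implicants → 0000(✓)  0001(✓)  0011(✓)  0100(✓)  0110(✓)  0111(✓)  1000(✓)  1001(✓)  1010(✓)  1100(✓)  1101(✓)  1111(✓)
size-2^1 implicants → -000(✓)  -001(✓)  -100(✓)  -111  0-00(✓)  0-11  00-1  000-(✓)  01-0  011-  1-00(✓)  1-01(✓)  10-0  100-(✓)  11-1  110-(✓)
size-2^2 implicants → --00  -00-  1-0-
Unchecked terms (primes): --00, -00-, -111, 0-11, 00-1, 01-0, 011-, 1-0-, 10-0, 11-1
Minterm coverage:
  m0 ⊆ --00,-00-
  m1 ⊆ -00-,00-1
  m3 ⊆ 0-11,00-1
  m4 ⊆ --00,01-0
  m6 ⊆ 01-0,011-
  m7 ⊆ -111,0-11,011-
  m8 ⊆ --00,-00-,1-0-,10-0
  m10 ⊆ 10-0 [E]
  m13 ⊆ 1-0-,11-1
  m15 ⊆ -111,11-1
E = {10-0}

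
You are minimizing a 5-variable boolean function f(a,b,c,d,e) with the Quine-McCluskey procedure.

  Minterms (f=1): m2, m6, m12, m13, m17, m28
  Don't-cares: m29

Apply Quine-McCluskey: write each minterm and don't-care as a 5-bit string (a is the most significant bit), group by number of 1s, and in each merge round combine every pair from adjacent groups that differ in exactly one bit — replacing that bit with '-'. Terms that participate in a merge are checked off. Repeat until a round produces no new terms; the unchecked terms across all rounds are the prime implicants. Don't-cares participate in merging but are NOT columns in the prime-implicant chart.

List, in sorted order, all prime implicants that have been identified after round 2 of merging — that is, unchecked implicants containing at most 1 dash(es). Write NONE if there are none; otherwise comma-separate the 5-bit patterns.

00-10, 10001

[col 0] 00010*, 00110*, 01100*, 01101*, 10001, 11100*, 11101*
[col 1] -1100*, -1101*, 00-10, 0110-*, 1110-*
[col 2] -110-
Prime implicants: -110-, 00-10, 10001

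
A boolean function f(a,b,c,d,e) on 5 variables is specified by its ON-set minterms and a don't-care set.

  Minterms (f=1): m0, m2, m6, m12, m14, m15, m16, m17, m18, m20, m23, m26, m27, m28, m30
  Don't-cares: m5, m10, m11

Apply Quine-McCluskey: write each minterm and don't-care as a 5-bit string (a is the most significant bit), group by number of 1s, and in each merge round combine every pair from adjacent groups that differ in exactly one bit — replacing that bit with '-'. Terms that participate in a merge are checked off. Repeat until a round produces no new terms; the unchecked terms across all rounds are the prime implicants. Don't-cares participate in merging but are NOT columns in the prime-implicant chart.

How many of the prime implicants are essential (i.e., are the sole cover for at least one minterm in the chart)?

7

size-2^0 implicants → 00000(✓)  00010(✓)  00101  00110(✓)  01010(✓)  01011(✓)  01100(✓)  01110(✓)  01111(✓)  10000(✓)  10001(✓)  10010(✓)  10100(✓)  10111  11010(✓)  11011(✓)  11100(✓)  11110(✓)
size-2^1 implicants → -0000(✓)  -0010(✓)  -1010(✓)  -1011(✓)  -1100(✓)  -1110(✓)  0-010(✓)  0-110(✓)  00-10(✓)  000-0(✓)  01-10(✓)  01-11(✓)  0101-(✓)  011-0(✓)  0111-(✓)  1-010(✓)  1-100  10-00  100-0(✓)  1000-  11-10(✓)  1101-(✓)  111-0(✓)
size-2^2 implicants → --010  -00-0  -1-10  -101-  -11-0  0--10  01-1-
Unchecked terms (primes): --010, -00-0, -1-10, -101-, -11-0, 0--10, 00101, 01-1-, 1-100, 10-00, 1000-, 10111
Minterm coverage:
  m0 ⊆ -00-0 [E]
  m2 ⊆ --010,-00-0,0--10
  m6 ⊆ 0--10 [E]
  m12 ⊆ -11-0 [E]
  m14 ⊆ -1-10,-11-0,0--10,01-1-
  m15 ⊆ 01-1- [E]
  m16 ⊆ -00-0,10-00,1000-
  m17 ⊆ 1000- [E]
  m18 ⊆ --010,-00-0
  m20 ⊆ 1-100,10-00
  m23 ⊆ 10111 [E]
  m26 ⊆ --010,-1-10,-101-
  m27 ⊆ -101- [E]
  m28 ⊆ -11-0,1-100
  m30 ⊆ -1-10,-11-0
E = {-00-0, -101-, -11-0, 0--10, 01-1-, 1000-, 10111}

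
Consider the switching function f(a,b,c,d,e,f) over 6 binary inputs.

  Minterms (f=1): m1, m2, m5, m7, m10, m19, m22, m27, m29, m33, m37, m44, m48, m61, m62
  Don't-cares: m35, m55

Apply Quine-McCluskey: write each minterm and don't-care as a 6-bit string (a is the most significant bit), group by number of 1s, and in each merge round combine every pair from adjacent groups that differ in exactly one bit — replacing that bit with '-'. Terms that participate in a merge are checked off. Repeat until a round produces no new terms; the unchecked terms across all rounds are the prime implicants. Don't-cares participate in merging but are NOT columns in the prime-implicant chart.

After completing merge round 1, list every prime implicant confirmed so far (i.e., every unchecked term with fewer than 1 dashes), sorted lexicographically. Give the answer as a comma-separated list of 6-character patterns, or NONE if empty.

010110, 101100, 110000, 110111, 111110

[col 0] 000001*, 000010*, 000101*, 000111*, 001010*, 010011*, 010110, 011011*, 011101*, 100001*, 100011*, 100101*, 101100, 110000, 110111, 111101*, 111110
[col 1] -00001*, -00101*, -11101, 00-010, 000-01*, 0001-1, 01-011, 100-01*, 1000-1
[col 2] -00-01
Prime implicants: -00-01, -11101, 00-010, 0001-1, 01-011, 010110, 1000-1, 101100, 110000, 110111, 111110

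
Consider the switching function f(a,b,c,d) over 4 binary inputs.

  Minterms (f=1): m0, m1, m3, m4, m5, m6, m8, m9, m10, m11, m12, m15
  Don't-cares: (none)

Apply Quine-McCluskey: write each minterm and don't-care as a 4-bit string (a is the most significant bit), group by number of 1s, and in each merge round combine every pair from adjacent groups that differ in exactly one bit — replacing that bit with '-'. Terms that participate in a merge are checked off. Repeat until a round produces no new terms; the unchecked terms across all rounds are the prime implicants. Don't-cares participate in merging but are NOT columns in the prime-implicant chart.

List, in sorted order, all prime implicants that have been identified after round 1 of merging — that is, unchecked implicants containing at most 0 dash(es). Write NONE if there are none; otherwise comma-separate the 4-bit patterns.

[col 0] 0000*, 0001*, 0011*, 0100*, 0101*, 0110*, 1000*, 1001*, 1010*, 1011*, 1100*, 1111*
[col 1] -000*, -001*, -011*, -100*, 0-00*, 0-01*, 00-1*, 000-*, 01-0, 010-*, 1-00*, 1-11, 10-0*, 10-1*, 100-*, 101-*
[col 2] --00, -0-1, -00-, 0-0-, 10--
Prime implicants: --00, -0-1, -00-, 0-0-, 01-0, 1-11, 10--

NONE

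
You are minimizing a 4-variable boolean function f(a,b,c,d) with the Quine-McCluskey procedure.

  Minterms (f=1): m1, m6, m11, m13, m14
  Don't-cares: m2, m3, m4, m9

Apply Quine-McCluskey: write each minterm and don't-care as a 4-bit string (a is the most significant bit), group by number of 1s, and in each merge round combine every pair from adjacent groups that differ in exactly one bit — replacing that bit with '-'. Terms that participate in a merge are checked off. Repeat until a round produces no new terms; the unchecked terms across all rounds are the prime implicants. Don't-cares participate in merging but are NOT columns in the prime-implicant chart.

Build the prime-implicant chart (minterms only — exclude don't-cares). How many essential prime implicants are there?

size-2^0 implicants → 0001(✓)  0010(✓)  0011(✓)  0100(✓)  0110(✓)  1001(✓)  1011(✓)  1101(✓)  1110(✓)
size-2^1 implicants → -001(✓)  -011(✓)  -110  0-10  00-1(✓)  001-  01-0  1-01  10-1(✓)
size-2^2 implicants → -0-1
Unchecked terms (primes): -0-1, -110, 0-10, 001-, 01-0, 1-01
Minterm coverage:
  m1 ⊆ -0-1 [E]
  m6 ⊆ -110,0-10,01-0
  m11 ⊆ -0-1 [E]
  m13 ⊆ 1-01 [E]
  m14 ⊆ -110 [E]
E = {-0-1, -110, 1-01}

3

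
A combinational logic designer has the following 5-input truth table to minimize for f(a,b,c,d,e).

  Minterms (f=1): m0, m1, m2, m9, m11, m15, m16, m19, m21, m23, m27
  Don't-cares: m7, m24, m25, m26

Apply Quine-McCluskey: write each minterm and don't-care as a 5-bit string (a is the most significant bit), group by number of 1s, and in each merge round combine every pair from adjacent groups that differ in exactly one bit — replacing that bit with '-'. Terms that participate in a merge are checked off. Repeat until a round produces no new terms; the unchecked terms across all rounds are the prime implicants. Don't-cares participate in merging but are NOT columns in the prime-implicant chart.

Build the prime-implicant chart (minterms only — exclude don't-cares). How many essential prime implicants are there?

[col 0] 00000*, 00001*, 00010*, 00111*, 01001*, 01011*, 01111*, 10000*, 10011*, 10101*, 10111*, 11000*, 11001*, 11010*, 11011*
[col 1] -0000, -0111, -1001*, -1011*, 0-001, 0-111, 000-0, 0000-, 01-11, 010-1*, 1-000, 1-011, 10-11, 101-1, 110-0*, 110-1*, 1100-*, 1101-*
[col 2] -10-1, 110--
Prime implicants: -0000, -0111, -10-1, 0-001, 0-111, 000-0, 0000-, 01-11, 1-000, 1-011, 10-11, 101-1, 110--
PI chart (minterm → PIs covering it):
  0 | -0000,000-0,0000-
  1 | 0-001,0000-
  2 | 000-0  (sole → essential)
  9 | -10-1,0-001
  11 | -10-1,01-11
  15 | 0-111,01-11
  16 | -0000,1-000
  19 | 1-011,10-11
  21 | 101-1  (sole → essential)
  23 | -0111,10-11,101-1
  27 | -10-1,1-011,110--
Essential prime implicants: 000-0, 101-1

2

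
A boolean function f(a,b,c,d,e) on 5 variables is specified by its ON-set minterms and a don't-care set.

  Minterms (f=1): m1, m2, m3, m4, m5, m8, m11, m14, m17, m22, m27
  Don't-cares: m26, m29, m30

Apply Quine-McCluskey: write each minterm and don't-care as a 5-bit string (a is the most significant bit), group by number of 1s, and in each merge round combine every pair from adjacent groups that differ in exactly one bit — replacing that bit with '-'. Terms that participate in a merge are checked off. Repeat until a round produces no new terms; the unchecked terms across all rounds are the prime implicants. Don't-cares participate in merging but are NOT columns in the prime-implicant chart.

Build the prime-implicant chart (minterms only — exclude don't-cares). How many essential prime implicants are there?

Round 0: 00001✓ 00010✓ 00011✓ 00100✓ 00101✓ 01000 01011✓ 01110✓ 10001✓ 10110✓ 11010✓ 11011✓ 11101 11110✓
Round 1: -0001 -1011 -1110 0-011 00-01 000-1 0001- 0010- 1-110 11-10 1101-
PIs = {-0001, -1011, -1110, 0-011, 00-01, 000-1, 0001-, 0010-, 01000, 1-110, 11-10, 1101-, 11101}
Coverage chart:
  m1: -0001,00-01,000-1
  m2: 0001- ←essential
  m3: 0-011,000-1,0001-
  m4: 0010- ←essential
  m5: 00-01,0010-
  m8: 01000 ←essential
  m11: -1011,0-011
  m14: -1110 ←essential
  m17: -0001 ←essential
  m22: 1-110 ←essential
  m27: -1011,1101-
Essential: -0001, -1110, 0001-, 0010-, 01000, 1-110

6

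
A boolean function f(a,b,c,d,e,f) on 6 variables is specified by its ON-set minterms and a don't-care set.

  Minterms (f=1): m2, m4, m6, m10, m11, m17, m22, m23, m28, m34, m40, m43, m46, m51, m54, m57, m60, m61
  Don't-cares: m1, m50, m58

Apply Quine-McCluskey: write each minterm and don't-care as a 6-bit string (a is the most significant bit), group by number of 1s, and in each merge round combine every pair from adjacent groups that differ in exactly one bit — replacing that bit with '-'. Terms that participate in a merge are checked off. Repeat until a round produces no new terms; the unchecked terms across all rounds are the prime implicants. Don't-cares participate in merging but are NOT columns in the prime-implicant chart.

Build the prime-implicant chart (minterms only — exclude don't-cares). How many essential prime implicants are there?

9

Round 0: 000001✓ 000010✓ 000100✓ 000110✓ 001010✓ 001011✓ 010001✓ 010110✓ 010111✓ 011100✓ 100010✓ 101000 101011✓ 101110 110010✓ 110011✓ 110110✓ 111001✓ 111010✓ 111100✓ 111101✓
Round 1: -00010 -01011 -10110 -11100 0-0001 0-0110 00-010 000-10 0001-0 00101- 01011- 1-0010 11-010 110-10 11001- 111-01 11110-
PIs = {-00010, -01011, -10110, -11100, 0-0001, 0-0110, 00-010, 000-10, 0001-0, 00101-, 01011-, 1-0010, 101000, 101110, 11-010, 110-10, 11001-, 111-01, 11110-}
Coverage chart:
  m2: -00010,00-010,000-10
  m4: 0001-0 ←essential
  m6: 0-0110,000-10,0001-0
  m10: 00-010,00101-
  m11: -01011,00101-
  m17: 0-0001 ←essential
  m22: -10110,0-0110,01011-
  m23: 01011- ←essential
  m28: -11100 ←essential
  m34: -00010,1-0010
  m40: 101000 ←essential
  m43: -01011 ←essential
  m46: 101110 ←essential
  m51: 11001- ←essential
  m54: -10110,110-10
  m57: 111-01 ←essential
  m60: -11100,11110-
  m61: 111-01,11110-
Essential: -01011, -11100, 0-0001, 0001-0, 01011-, 101000, 101110, 11001-, 111-01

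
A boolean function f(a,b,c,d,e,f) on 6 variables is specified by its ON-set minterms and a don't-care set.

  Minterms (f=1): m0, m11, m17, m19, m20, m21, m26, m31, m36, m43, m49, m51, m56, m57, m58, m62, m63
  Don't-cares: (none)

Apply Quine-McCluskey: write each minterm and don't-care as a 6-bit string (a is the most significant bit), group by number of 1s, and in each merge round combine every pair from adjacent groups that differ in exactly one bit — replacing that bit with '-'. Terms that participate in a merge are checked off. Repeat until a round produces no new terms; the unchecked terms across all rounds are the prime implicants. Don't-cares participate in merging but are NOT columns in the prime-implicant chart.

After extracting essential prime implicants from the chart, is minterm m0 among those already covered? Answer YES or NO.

YES

[col 0] 000000, 001011*, 010001*, 010011*, 010100*, 010101*, 011010*, 011111*, 100100, 101011*, 110001*, 110011*, 111000*, 111001*, 111010*, 111110*, 111111*
[col 1] -01011, -10001*, -10011*, -11010, -11111, 010-01, 0100-1*, 01010-, 11-001, 1100-1*, 111-10, 1110-0, 11100-, 11111-
[col 2] -100-1
Prime implicants: -01011, -100-1, -11010, -11111, 000000, 010-01, 01010-, 100100, 11-001, 111-10, 1110-0, 11100-, 11111-
PI chart (minterm → PIs covering it):
  0 | 000000  (sole → essential)
  11 | -01011  (sole → essential)
  17 | -100-1,010-01
  19 | -100-1  (sole → essential)
  20 | 01010-  (sole → essential)
  21 | 010-01,01010-
  26 | -11010  (sole → essential)
  31 | -11111  (sole → essential)
  36 | 100100  (sole → essential)
  43 | -01011  (sole → essential)
  49 | -100-1,11-001
  51 | -100-1  (sole → essential)
  56 | 1110-0,11100-
  57 | 11-001,11100-
  58 | -11010,111-10,1110-0
  62 | 111-10,11111-
  63 | -11111,11111-
Essential prime implicants: -01011, -100-1, -11010, -11111, 000000, 01010-, 100100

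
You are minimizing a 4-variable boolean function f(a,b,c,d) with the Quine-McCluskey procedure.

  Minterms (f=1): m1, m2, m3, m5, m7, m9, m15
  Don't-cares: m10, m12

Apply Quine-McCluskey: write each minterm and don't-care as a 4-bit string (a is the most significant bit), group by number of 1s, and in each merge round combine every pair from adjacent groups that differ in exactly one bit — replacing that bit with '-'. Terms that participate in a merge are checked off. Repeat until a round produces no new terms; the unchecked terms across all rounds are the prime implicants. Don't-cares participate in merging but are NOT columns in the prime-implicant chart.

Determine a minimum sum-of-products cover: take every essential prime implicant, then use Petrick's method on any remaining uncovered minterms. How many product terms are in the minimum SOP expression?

[col 0] 0001*, 0010*, 0011*, 0101*, 0111*, 1001*, 1010*, 1100, 1111*
[col 1] -001, -010, -111, 0-01*, 0-11*, 00-1*, 001-, 01-1*
[col 2] 0--1
Prime implicants: -001, -010, -111, 0--1, 001-, 1100
PI chart (minterm → PIs covering it):
  1 | -001,0--1
  2 | -010,001-
  3 | 0--1,001-
  5 | 0--1  (sole → essential)
  7 | -111,0--1
  9 | -001  (sole → essential)
  15 | -111  (sole → essential)
Essential prime implicants: -001, -111, 0--1
Petrick residual → -010
Minimum SOP uses 4 PIs: b'c'd + b'cd' + bcd + a'd

4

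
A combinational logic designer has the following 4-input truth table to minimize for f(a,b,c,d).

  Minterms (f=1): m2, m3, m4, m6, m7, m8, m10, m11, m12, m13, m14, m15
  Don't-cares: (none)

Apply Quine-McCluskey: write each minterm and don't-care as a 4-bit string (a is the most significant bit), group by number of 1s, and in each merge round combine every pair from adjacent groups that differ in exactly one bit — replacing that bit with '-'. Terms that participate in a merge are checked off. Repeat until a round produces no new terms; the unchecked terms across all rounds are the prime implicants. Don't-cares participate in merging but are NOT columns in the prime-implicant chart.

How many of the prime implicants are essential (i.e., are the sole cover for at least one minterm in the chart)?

size-2^0 implicants → 0010(✓)  0011(✓)  0100(✓)  0110(✓)  0111(✓)  1000(✓)  1010(✓)  1011(✓)  1100(✓)  1101(✓)  1110(✓)  1111(✓)
size-2^1 implicants → -010(✓)  -011(✓)  -100(✓)  -110(✓)  -111(✓)  0-10(✓)  0-11(✓)  001-(✓)  01-0(✓)  011-(✓)  1-00(✓)  1-10(✓)  1-11(✓)  10-0(✓)  101-(✓)  11-0(✓)  11-1(✓)  110-(✓)  111-(✓)
size-2^2 implicants → --10(✓)  --11(✓)  -01-(✓)  -1-0  -11-(✓)  0-1-(✓)  1--0  1-1-(✓)  11--
size-2^3 implicants → --1-
Unchecked terms (primes): --1-, -1-0, 1--0, 11--
Minterm coverage:
  m2 ⊆ --1- [E]
  m3 ⊆ --1- [E]
  m4 ⊆ -1-0 [E]
  m6 ⊆ --1-,-1-0
  m7 ⊆ --1- [E]
  m8 ⊆ 1--0 [E]
  m10 ⊆ --1-,1--0
  m11 ⊆ --1- [E]
  m12 ⊆ -1-0,1--0,11--
  m13 ⊆ 11-- [E]
  m14 ⊆ --1-,-1-0,1--0,11--
  m15 ⊆ --1-,11--
E = {--1-, -1-0, 1--0, 11--}

4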